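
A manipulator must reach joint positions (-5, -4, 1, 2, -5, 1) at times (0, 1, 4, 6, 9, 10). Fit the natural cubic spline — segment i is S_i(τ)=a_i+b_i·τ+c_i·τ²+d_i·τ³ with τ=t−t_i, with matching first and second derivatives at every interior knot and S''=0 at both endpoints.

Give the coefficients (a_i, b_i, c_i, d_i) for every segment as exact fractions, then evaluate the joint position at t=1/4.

Δ: Δ0=1, Δ1=5/3, Δ2=1/2, Δ3=-7/3, Δ4=6
row 1: diag=8, rhs=4; c'=3/8, d'=1/2
row 2: denom=10−3·3/8=71/8; d'=(-7−3·1/2)/(71/8)=-68/71
row 3: denom=10−2·16/71=678/71; d'=(-17−2·-68/71)/(678/71)=-357/226
row 4: denom=8−3·71/226=1595/226; d'=(50−3·-357/226)/(1595/226)=12371/1595
back: M4=12371/1595
back: M3=-357/226−71/226·12371/1595=-6406/1595
back: M2=-68/71−16/71·-6406/1595=-84/1595
back: M1=1/2−3/8·-84/1595=829/1595
M: M0=0, M1=829/1595, M2=-84/1595, M3=-6406/1595, M4=12371/1595, M5=0
seg 0: a=-5, c=M0/2=0, d=(M1−M0)/(6·1)=829/9570, b=Δ0−h0·(2M0+M1)/6=8741/9570
seg 1: a=-4, c=M1/2=829/3190, d=(M2−M1)/(6·3)=-83/2610, b=Δ1−h1·(2M1+M2)/6=5614/4785
seg 2: a=1, c=M2/2=-42/1595, d=(M3−M2)/(6·2)=-109/330, b=Δ2−h2·(2M2+M3)/6=17933/9570
seg 3: a=2, c=M3/2=-3203/1595, d=(M4−M3)/(6·3)=569/870, b=Δ3−h3·(2M3+M4)/6=-21007/9570
seg 4: a=-5, c=M4/2=12371/3190, d=(M5−M4)/(6·1)=-12371/9570, b=Δ4−h4·(2M4+M5)/6=16339/4785
t_q=1/4 → seg 0, τ=1/4; S=-5+8741/9570·τ+0·τ²+829/9570·τ³=-194781/40832

  seg 0: a=-5 b=8741/9570 c=0 d=829/9570
  seg 1: a=-4 b=5614/4785 c=829/3190 d=-83/2610
  seg 2: a=1 b=17933/9570 c=-42/1595 d=-109/330
  seg 3: a=2 b=-21007/9570 c=-3203/1595 d=569/870
  seg 4: a=-5 b=16339/4785 c=12371/3190 d=-12371/9570
S(1/4) = -194781/40832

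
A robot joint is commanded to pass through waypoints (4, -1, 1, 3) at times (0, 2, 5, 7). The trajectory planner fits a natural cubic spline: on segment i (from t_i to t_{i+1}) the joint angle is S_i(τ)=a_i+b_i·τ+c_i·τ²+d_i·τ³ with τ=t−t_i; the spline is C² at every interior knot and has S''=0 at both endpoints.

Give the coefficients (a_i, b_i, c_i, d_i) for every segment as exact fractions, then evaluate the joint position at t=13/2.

  seg 0: a=4 b=-1733/546 c=0 d=46/273
  seg 1: a=-1 b=-629/546 c=92/91 d=-17/126
  seg 2: a=1 b=347/273 c=-37/182 d=37/1092
S(13/2) = 7465/2912

Δ: Δ0=-5/2, Δ1=2/3, Δ2=1
row 1: diag=10, rhs=19; c'=3/10, d'=19/10
row 2: denom=10−3·3/10=91/10; d'=(2−3·19/10)/(91/10)=-37/91
back: M2=-37/91
back: M1=19/10−3/10·-37/91=184/91
M: M0=0, M1=184/91, M2=-37/91, M3=0
seg 0: a=4, c=M0/2=0, d=(M1−M0)/(6·2)=46/273, b=Δ0−h0·(2M0+M1)/6=-1733/546
seg 1: a=-1, c=M1/2=92/91, d=(M2−M1)/(6·3)=-17/126, b=Δ1−h1·(2M1+M2)/6=-629/546
seg 2: a=1, c=M2/2=-37/182, d=(M3−M2)/(6·2)=37/1092, b=Δ2−h2·(2M2+M3)/6=347/273
t_q=13/2 → seg 2, τ=3/2; S=1+347/273·τ+-37/182·τ²+37/1092·τ³=7465/2912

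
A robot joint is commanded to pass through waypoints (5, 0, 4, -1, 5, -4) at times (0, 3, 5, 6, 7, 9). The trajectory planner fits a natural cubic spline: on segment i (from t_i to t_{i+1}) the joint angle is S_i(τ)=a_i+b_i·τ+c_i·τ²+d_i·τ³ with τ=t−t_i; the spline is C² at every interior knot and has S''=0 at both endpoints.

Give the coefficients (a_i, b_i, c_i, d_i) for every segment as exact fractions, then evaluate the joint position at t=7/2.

Δ: Δ0=-5/3, Δ1=2, Δ2=-5, Δ3=6, Δ4=-9/2
row 1: diag=10, rhs=22; c'=1/5, d'=11/5
row 2: denom=6−2·1/5=28/5; d'=(-42−2·11/5)/(28/5)=-58/7
row 3: denom=4−1·5/28=107/28; d'=(66−1·-58/7)/(107/28)=2080/107
row 4: denom=6−1·28/107=614/107; d'=(-63−1·2080/107)/(614/107)=-8821/614
back: M4=-8821/614
back: M3=2080/107−28/107·-8821/614=7122/307
back: M2=-58/7−5/28·7122/307=-7631/614
back: M1=11/5−1/5·-7631/614=2877/614
M: M0=0, M1=2877/614, M2=-7631/614, M3=7122/307, M4=-8821/614, M5=0
seg 0: a=5, c=M0/2=0, d=(M1−M0)/(6·3)=959/3684, b=Δ0−h0·(2M0+M1)/6=-14771/3684
seg 1: a=0, c=M1/2=2877/1228, d=(M2−M1)/(6·2)=-2627/1842, b=Δ1−h1·(2M1+M2)/6=5561/1842
seg 2: a=4, c=M2/2=-7631/1228, d=(M3−M2)/(6·1)=21875/3684, b=Δ2−h2·(2M2+M3)/6=-8701/1842
seg 3: a=-1, c=M3/2=3561/307, d=(M4−M3)/(6·1)=-23065/3684, b=Δ3−h3·(2M3+M4)/6=2437/3684
seg 4: a=5, c=M4/2=-8821/1228, d=(M5−M4)/(6·2)=8821/7368, b=Δ4−h4·(2M4+M5)/6=9353/1842
t_q=7/2 → seg 1, τ=1/2; S=0+5561/1842·τ+2877/1228·τ²+-2627/1842·τ³=1177/614

  seg 0: a=5 b=-14771/3684 c=0 d=959/3684
  seg 1: a=0 b=5561/1842 c=2877/1228 d=-2627/1842
  seg 2: a=4 b=-8701/1842 c=-7631/1228 d=21875/3684
  seg 3: a=-1 b=2437/3684 c=3561/307 d=-23065/3684
  seg 4: a=5 b=9353/1842 c=-8821/1228 d=8821/7368
S(7/2) = 1177/614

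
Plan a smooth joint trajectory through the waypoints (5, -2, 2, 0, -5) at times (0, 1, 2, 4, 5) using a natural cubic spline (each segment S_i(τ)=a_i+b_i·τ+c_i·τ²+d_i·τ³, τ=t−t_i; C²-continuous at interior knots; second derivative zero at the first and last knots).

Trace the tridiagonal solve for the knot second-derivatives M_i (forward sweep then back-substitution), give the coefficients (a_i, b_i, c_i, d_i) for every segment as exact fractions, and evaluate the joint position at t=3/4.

Δ: Δ0=-7, Δ1=4, Δ2=-1, Δ3=-5
row 1: diag=4, rhs=66; c'=1/4, d'=33/2
row 2: denom=6−1·1/4=23/4; d'=(-30−1·33/2)/(23/4)=-186/23
row 3: denom=6−2·8/23=122/23; d'=(-24−2·-186/23)/(122/23)=-90/61
back: M3=-90/61
back: M2=-186/23−8/23·-90/61=-462/61
back: M1=33/2−1/4·-462/61=1122/61
M: M0=0, M1=1122/61, M2=-462/61, M3=-90/61, M4=0
seg 0: a=5, c=M0/2=0, d=(M1−M0)/(6·1)=187/61, b=Δ0−h0·(2M0+M1)/6=-614/61
seg 1: a=-2, c=M1/2=561/61, d=(M2−M1)/(6·1)=-264/61, b=Δ1−h1·(2M1+M2)/6=-53/61
seg 2: a=2, c=M2/2=-231/61, d=(M3−M2)/(6·2)=31/61, b=Δ2−h2·(2M2+M3)/6=277/61
seg 3: a=0, c=M3/2=-45/61, d=(M4−M3)/(6·1)=15/61, b=Δ3−h3·(2M3+M4)/6=-275/61
t_q=3/4 → seg 0, τ=3/4; S=5+-614/61·τ+0·τ²+187/61·τ³=-4903/3904

  seg 0: a=5 b=-614/61 c=0 d=187/61
  seg 1: a=-2 b=-53/61 c=561/61 d=-264/61
  seg 2: a=2 b=277/61 c=-231/61 d=31/61
  seg 3: a=0 b=-275/61 c=-45/61 d=15/61
S(3/4) = -4903/3904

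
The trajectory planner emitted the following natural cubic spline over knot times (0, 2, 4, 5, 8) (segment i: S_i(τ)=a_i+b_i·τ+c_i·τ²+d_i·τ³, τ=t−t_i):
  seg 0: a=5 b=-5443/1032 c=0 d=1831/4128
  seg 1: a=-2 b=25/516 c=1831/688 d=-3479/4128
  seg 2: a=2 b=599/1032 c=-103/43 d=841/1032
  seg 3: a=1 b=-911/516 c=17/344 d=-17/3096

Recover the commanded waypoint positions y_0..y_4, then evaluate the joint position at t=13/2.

y_0 = S_0(0) = a_0 = 5
y_1 = S_1(0) = a_1 = -2
y_2 = S_2(0) = a_2 = 2
y_3 = S_3(0) = a_3 = 1
y_4 = S_3(3) = -4
t_q=13/2 is in segment 3 (τ=3/2); S_3(τ)=-4281/2752

y_0=5 y_1=-2 y_2=2 y_3=1 y_4=-4
S(13/2) = -4281/2752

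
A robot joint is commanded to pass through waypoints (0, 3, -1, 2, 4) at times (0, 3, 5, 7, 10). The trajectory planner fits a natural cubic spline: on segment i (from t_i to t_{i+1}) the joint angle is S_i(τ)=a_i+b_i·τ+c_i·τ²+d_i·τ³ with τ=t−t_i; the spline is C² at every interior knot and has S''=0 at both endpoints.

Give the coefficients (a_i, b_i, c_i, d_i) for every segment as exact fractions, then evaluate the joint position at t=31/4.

  seg 0: a=0 b=203/90 c=0 d=-113/810
  seg 1: a=3 b=-68/45 c=-113/90 d=91/180
  seg 2: a=-1 b=-7/15 c=16/9 d=-143/360
  seg 3: a=2 b=169/90 c=-109/180 d=109/1620
S(31/4) = 3963/1280

Δ: Δ0=1, Δ1=-2, Δ2=3/2, Δ3=2/3
row 1: diag=10, rhs=-18; c'=1/5, d'=-9/5
row 2: denom=8−2·1/5=38/5; d'=(21−2·-9/5)/(38/5)=123/38
row 3: denom=10−2·5/19=180/19; d'=(-5−2·123/38)/(180/19)=-109/90
back: M3=-109/90
back: M2=123/38−5/19·-109/90=32/9
back: M1=-9/5−1/5·32/9=-113/45
M: M0=0, M1=-113/45, M2=32/9, M3=-109/90, M4=0
seg 0: a=0, c=M0/2=0, d=(M1−M0)/(6·3)=-113/810, b=Δ0−h0·(2M0+M1)/6=203/90
seg 1: a=3, c=M1/2=-113/90, d=(M2−M1)/(6·2)=91/180, b=Δ1−h1·(2M1+M2)/6=-68/45
seg 2: a=-1, c=M2/2=16/9, d=(M3−M2)/(6·2)=-143/360, b=Δ2−h2·(2M2+M3)/6=-7/15
seg 3: a=2, c=M3/2=-109/180, d=(M4−M3)/(6·3)=109/1620, b=Δ3−h3·(2M3+M4)/6=169/90
t_q=31/4 → seg 3, τ=3/4; S=2+169/90·τ+-109/180·τ²+109/1620·τ³=3963/1280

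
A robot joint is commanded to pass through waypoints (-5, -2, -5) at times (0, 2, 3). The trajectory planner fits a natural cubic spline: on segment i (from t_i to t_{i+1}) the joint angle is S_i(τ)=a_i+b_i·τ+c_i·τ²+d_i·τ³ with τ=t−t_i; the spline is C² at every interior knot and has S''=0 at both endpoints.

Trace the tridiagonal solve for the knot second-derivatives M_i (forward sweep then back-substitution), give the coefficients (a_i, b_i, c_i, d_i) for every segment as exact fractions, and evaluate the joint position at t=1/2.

  seg 0: a=-5 b=3 c=0 d=-3/8
  seg 1: a=-2 b=-3/2 c=-9/4 d=3/4
S(1/2) = -227/64

Δ: Δ0=3/2, Δ1=-3
row 1: diag=6, rhs=-27; c'=1/6, d'=-9/2
back: M1=-9/2
M: M0=0, M1=-9/2, M2=0
seg 0: a=-5, c=M0/2=0, d=(M1−M0)/(6·2)=-3/8, b=Δ0−h0·(2M0+M1)/6=3
seg 1: a=-2, c=M1/2=-9/4, d=(M2−M1)/(6·1)=3/4, b=Δ1−h1·(2M1+M2)/6=-3/2
t_q=1/2 → seg 0, τ=1/2; S=-5+3·τ+0·τ²+-3/8·τ³=-227/64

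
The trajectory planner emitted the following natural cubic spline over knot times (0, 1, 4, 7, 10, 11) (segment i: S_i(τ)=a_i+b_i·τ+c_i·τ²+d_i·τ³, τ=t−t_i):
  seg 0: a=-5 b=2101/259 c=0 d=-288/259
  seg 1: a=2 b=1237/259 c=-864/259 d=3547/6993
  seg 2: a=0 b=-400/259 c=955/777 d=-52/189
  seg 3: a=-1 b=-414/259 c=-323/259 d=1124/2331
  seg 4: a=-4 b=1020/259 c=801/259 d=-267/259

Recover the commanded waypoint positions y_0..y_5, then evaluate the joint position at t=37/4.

y_0 = S_0(0) = a_0 = -5
y_1 = S_1(0) = a_1 = 2
y_2 = S_2(0) = a_2 = 0
y_3 = S_3(0) = a_3 = -1
y_4 = S_4(0) = a_4 = -4
y_5 = S_4(1) = 2
t_q=37/4 is in segment 3 (τ=9/4); S_3(τ)=-11225/2072

y_0=-5 y_1=2 y_2=0 y_3=-1 y_4=-4 y_5=2
S(37/4) = -11225/2072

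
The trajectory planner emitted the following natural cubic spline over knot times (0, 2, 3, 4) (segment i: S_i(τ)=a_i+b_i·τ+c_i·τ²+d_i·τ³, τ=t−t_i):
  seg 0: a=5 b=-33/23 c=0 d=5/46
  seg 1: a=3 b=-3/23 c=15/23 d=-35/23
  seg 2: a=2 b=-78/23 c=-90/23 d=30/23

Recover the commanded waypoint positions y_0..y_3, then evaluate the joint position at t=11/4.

y_0 = S_0(0) = a_0 = 5
y_1 = S_1(0) = a_1 = 3
y_2 = S_2(0) = a_2 = 2
y_3 = S_2(1) = -4
t_q=11/4 is in segment 1 (τ=3/4); S_1(τ)=3867/1472

y_0=5 y_1=3 y_2=2 y_3=-4
S(11/4) = 3867/1472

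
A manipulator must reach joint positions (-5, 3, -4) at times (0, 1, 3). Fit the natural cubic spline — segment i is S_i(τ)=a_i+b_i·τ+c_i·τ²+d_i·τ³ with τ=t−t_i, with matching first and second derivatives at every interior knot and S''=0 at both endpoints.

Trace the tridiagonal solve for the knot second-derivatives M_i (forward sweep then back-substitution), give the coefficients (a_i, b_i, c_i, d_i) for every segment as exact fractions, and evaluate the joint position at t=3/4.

  seg 0: a=-5 b=119/12 c=0 d=-23/12
  seg 1: a=3 b=25/6 c=-23/4 d=23/24
S(3/4) = 417/256

Δ: Δ0=8, Δ1=-7/2
row 1: diag=6, rhs=-69; c'=1/3, d'=-23/2
back: M1=-23/2
M: M0=0, M1=-23/2, M2=0
seg 0: a=-5, c=M0/2=0, d=(M1−M0)/(6·1)=-23/12, b=Δ0−h0·(2M0+M1)/6=119/12
seg 1: a=3, c=M1/2=-23/4, d=(M2−M1)/(6·2)=23/24, b=Δ1−h1·(2M1+M2)/6=25/6
t_q=3/4 → seg 0, τ=3/4; S=-5+119/12·τ+0·τ²+-23/12·τ³=417/256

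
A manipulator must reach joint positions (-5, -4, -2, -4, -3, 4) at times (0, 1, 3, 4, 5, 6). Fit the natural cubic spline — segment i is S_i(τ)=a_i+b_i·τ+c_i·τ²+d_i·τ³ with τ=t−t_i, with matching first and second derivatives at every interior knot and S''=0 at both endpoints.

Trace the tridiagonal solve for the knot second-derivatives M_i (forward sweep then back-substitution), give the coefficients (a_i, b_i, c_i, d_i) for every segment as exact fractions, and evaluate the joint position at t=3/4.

Δ: Δ0=1, Δ1=1, Δ2=-2, Δ3=1, Δ4=7
row 1: diag=6, rhs=0; c'=1/3, d'=0
row 2: denom=6−2·1/3=16/3; d'=(-18−2·0)/(16/3)=-27/8
row 3: denom=4−1·3/16=61/16; d'=(18−1·-27/8)/(61/16)=342/61
row 4: denom=4−1·16/61=228/61; d'=(36−1·342/61)/(228/61)=309/38
back: M4=309/38
back: M3=342/61−16/61·309/38=66/19
back: M2=-27/8−3/16·66/19=-153/38
back: M1=0−1/3·-153/38=51/38
M: M0=0, M1=51/38, M2=-153/38, M3=66/19, M4=309/38, M5=0
seg 0: a=-5, c=M0/2=0, d=(M1−M0)/(6·1)=17/76, b=Δ0−h0·(2M0+M1)/6=59/76
seg 1: a=-4, c=M1/2=51/76, d=(M2−M1)/(6·2)=-17/38, b=Δ1−h1·(2M1+M2)/6=55/38
seg 2: a=-2, c=M2/2=-153/76, d=(M3−M2)/(6·1)=5/4, b=Δ2−h2·(2M2+M3)/6=-47/38
seg 3: a=-4, c=M3/2=33/19, d=(M4−M3)/(6·1)=59/76, b=Δ3−h3·(2M3+M4)/6=-115/76
seg 4: a=-3, c=M4/2=309/76, d=(M5−M4)/(6·1)=-103/76, b=Δ4−h4·(2M4+M5)/6=163/38
t_q=3/4 → seg 0, τ=3/4; S=-5+59/76·τ+0·τ²+17/76·τ³=-21029/4864

  seg 0: a=-5 b=59/76 c=0 d=17/76
  seg 1: a=-4 b=55/38 c=51/76 d=-17/38
  seg 2: a=-2 b=-47/38 c=-153/76 d=5/4
  seg 3: a=-4 b=-115/76 c=33/19 d=59/76
  seg 4: a=-3 b=163/38 c=309/76 d=-103/76
S(3/4) = -21029/4864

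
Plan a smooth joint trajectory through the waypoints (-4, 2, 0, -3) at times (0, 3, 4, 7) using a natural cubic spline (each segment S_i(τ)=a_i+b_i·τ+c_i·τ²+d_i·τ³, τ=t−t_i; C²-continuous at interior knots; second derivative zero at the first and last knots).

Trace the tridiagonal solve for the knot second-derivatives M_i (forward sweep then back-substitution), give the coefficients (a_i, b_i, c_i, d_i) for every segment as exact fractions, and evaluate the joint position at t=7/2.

  seg 0: a=-4 b=25/7 c=0 d=-11/63
  seg 1: a=2 b=-8/7 c=-11/7 d=5/7
  seg 2: a=0 b=-15/7 c=4/7 d=-4/63
S(7/2) = 9/8

Δ: Δ0=2, Δ1=-2, Δ2=-1
row 1: diag=8, rhs=-24; c'=1/8, d'=-3
row 2: denom=8−1·1/8=63/8; d'=(6−1·-3)/(63/8)=8/7
back: M2=8/7
back: M1=-3−1/8·8/7=-22/7
M: M0=0, M1=-22/7, M2=8/7, M3=0
seg 0: a=-4, c=M0/2=0, d=(M1−M0)/(6·3)=-11/63, b=Δ0−h0·(2M0+M1)/6=25/7
seg 1: a=2, c=M1/2=-11/7, d=(M2−M1)/(6·1)=5/7, b=Δ1−h1·(2M1+M2)/6=-8/7
seg 2: a=0, c=M2/2=4/7, d=(M3−M2)/(6·3)=-4/63, b=Δ2−h2·(2M2+M3)/6=-15/7
t_q=7/2 → seg 1, τ=1/2; S=2+-8/7·τ+-11/7·τ²+5/7·τ³=9/8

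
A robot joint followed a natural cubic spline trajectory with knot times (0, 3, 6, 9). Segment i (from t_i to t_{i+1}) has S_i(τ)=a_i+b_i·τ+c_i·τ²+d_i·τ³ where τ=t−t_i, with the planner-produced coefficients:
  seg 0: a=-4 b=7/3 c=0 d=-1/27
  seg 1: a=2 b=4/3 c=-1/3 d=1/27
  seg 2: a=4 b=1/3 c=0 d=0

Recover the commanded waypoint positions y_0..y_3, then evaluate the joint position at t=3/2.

y_0 = S_0(0) = a_0 = -4
y_1 = S_1(0) = a_1 = 2
y_2 = S_2(0) = a_2 = 4
y_3 = S_2(3) = 5
t_q=3/2 is in segment 0 (τ=3/2); S_0(τ)=-5/8

y_0=-4 y_1=2 y_2=4 y_3=5
S(3/2) = -5/8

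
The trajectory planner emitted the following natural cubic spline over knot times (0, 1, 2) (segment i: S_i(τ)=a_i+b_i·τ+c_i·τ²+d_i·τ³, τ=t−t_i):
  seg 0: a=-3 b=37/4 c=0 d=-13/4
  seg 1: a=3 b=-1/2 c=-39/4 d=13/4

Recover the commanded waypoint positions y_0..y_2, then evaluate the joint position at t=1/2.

y_0 = S_0(0) = a_0 = -3
y_1 = S_1(0) = a_1 = 3
y_2 = S_1(1) = -4
t_q=1/2 is in segment 0 (τ=1/2); S_0(τ)=39/32

y_0=-3 y_1=3 y_2=-4
S(1/2) = 39/32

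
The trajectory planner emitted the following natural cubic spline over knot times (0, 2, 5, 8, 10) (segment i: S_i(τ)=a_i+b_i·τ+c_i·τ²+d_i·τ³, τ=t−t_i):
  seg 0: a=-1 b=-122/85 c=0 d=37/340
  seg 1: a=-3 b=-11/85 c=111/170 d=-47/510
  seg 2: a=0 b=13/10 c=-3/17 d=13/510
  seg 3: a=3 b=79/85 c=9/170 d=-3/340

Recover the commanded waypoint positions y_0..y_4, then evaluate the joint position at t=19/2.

y_0=-1 y_1=-3 y_2=0 y_3=3 y_4=5
S(19/2) = 2439/544

y_0 = S_0(0) = a_0 = -1
y_1 = S_1(0) = a_1 = -3
y_2 = S_2(0) = a_2 = 0
y_3 = S_3(0) = a_3 = 3
y_4 = S_3(2) = 5
t_q=19/2 is in segment 3 (τ=3/2); S_3(τ)=2439/544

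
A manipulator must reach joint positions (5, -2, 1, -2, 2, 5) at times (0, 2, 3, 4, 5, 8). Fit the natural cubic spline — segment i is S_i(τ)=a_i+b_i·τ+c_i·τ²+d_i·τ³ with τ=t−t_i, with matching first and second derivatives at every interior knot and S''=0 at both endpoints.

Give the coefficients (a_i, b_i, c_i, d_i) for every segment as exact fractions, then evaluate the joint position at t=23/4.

  seg 0: a=5 b=-8651/1330 c=0 d=999/1330
  seg 1: a=-2 b=3337/1330 c=2997/665 d=-763/190
  seg 2: a=1 b=-349/665 c=-10029/1330 d=6737/1330
  seg 3: a=-2 b=-109/266 c=5091/665 d=-4317/1330
  seg 4: a=2 b=3434/665 c=-2769/1330 d=923/3990
S(23/4) = 58361/12160

Δ: Δ0=-7/2, Δ1=3, Δ2=-3, Δ3=4, Δ4=1
row 1: diag=6, rhs=39; c'=1/6, d'=13/2
row 2: denom=4−1·1/6=23/6; d'=(-36−1·13/2)/(23/6)=-255/23
row 3: denom=4−1·6/23=86/23; d'=(42−1·-255/23)/(86/23)=1221/86
row 4: denom=8−1·23/86=665/86; d'=(-18−1·1221/86)/(665/86)=-2769/665
back: M4=-2769/665
back: M3=1221/86−23/86·-2769/665=10182/665
back: M2=-255/23−6/23·10182/665=-10029/665
back: M1=13/2−1/6·-10029/665=5994/665
M: M0=0, M1=5994/665, M2=-10029/665, M3=10182/665, M4=-2769/665, M5=0
seg 0: a=5, c=M0/2=0, d=(M1−M0)/(6·2)=999/1330, b=Δ0−h0·(2M0+M1)/6=-8651/1330
seg 1: a=-2, c=M1/2=2997/665, d=(M2−M1)/(6·1)=-763/190, b=Δ1−h1·(2M1+M2)/6=3337/1330
seg 2: a=1, c=M2/2=-10029/1330, d=(M3−M2)/(6·1)=6737/1330, b=Δ2−h2·(2M2+M3)/6=-349/665
seg 3: a=-2, c=M3/2=5091/665, d=(M4−M3)/(6·1)=-4317/1330, b=Δ3−h3·(2M3+M4)/6=-109/266
seg 4: a=2, c=M4/2=-2769/1330, d=(M5−M4)/(6·3)=923/3990, b=Δ4−h4·(2M4+M5)/6=3434/665
t_q=23/4 → seg 4, τ=3/4; S=2+3434/665·τ+-2769/1330·τ²+923/3990·τ³=58361/12160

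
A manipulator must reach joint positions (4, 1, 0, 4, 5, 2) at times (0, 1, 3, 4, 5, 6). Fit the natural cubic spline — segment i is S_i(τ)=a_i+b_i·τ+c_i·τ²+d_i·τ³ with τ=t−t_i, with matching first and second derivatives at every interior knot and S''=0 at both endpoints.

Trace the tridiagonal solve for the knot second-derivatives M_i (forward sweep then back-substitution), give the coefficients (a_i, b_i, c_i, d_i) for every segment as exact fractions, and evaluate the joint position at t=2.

  seg 0: a=4 b=-179/57 c=0 d=8/57
  seg 1: a=1 b=-155/57 c=8/19 d=157/456
  seg 2: a=0 b=353/114 c=189/76 d=-19/12
  seg 3: a=4 b=757/228 c=-43/19 d=-13/228
  seg 4: a=5 b=-157/114 c=-185/76 d=185/228
S(2) = -145/152

Δ: Δ0=-3, Δ1=-1/2, Δ2=4, Δ3=1, Δ4=-3
row 1: diag=6, rhs=15; c'=1/3, d'=5/2
row 2: denom=6−2·1/3=16/3; d'=(27−2·5/2)/(16/3)=33/8
row 3: denom=4−1·3/16=61/16; d'=(-18−1·33/8)/(61/16)=-354/61
row 4: denom=4−1·16/61=228/61; d'=(-24−1·-354/61)/(228/61)=-185/38
back: M4=-185/38
back: M3=-354/61−16/61·-185/38=-86/19
back: M2=33/8−3/16·-86/19=189/38
back: M1=5/2−1/3·189/38=16/19
M: M0=0, M1=16/19, M2=189/38, M3=-86/19, M4=-185/38, M5=0
seg 0: a=4, c=M0/2=0, d=(M1−M0)/(6·1)=8/57, b=Δ0−h0·(2M0+M1)/6=-179/57
seg 1: a=1, c=M1/2=8/19, d=(M2−M1)/(6·2)=157/456, b=Δ1−h1·(2M1+M2)/6=-155/57
seg 2: a=0, c=M2/2=189/76, d=(M3−M2)/(6·1)=-19/12, b=Δ2−h2·(2M2+M3)/6=353/114
seg 3: a=4, c=M3/2=-43/19, d=(M4−M3)/(6·1)=-13/228, b=Δ3−h3·(2M3+M4)/6=757/228
seg 4: a=5, c=M4/2=-185/76, d=(M5−M4)/(6·1)=185/228, b=Δ4−h4·(2M4+M5)/6=-157/114
t_q=2 → seg 1, τ=1; S=1+-155/57·τ+8/19·τ²+157/456·τ³=-145/152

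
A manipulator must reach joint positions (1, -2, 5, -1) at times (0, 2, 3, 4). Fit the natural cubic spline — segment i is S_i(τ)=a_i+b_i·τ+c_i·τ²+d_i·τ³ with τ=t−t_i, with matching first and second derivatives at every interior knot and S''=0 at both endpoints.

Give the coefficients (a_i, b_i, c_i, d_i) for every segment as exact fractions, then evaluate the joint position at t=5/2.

  seg 0: a=1 b=-257/46 c=0 d=47/46
  seg 1: a=-2 b=307/46 c=141/23 d=-267/46
  seg 2: a=5 b=35/23 c=-519/46 d=173/46
S(5/2) = 789/368

Δ: Δ0=-3/2, Δ1=7, Δ2=-6
row 1: diag=6, rhs=51; c'=1/6, d'=17/2
row 2: denom=4−1·1/6=23/6; d'=(-78−1·17/2)/(23/6)=-519/23
back: M2=-519/23
back: M1=17/2−1/6·-519/23=282/23
M: M0=0, M1=282/23, M2=-519/23, M3=0
seg 0: a=1, c=M0/2=0, d=(M1−M0)/(6·2)=47/46, b=Δ0−h0·(2M0+M1)/6=-257/46
seg 1: a=-2, c=M1/2=141/23, d=(M2−M1)/(6·1)=-267/46, b=Δ1−h1·(2M1+M2)/6=307/46
seg 2: a=5, c=M2/2=-519/46, d=(M3−M2)/(6·1)=173/46, b=Δ2−h2·(2M2+M3)/6=35/23
t_q=5/2 → seg 1, τ=1/2; S=-2+307/46·τ+141/23·τ²+-267/46·τ³=789/368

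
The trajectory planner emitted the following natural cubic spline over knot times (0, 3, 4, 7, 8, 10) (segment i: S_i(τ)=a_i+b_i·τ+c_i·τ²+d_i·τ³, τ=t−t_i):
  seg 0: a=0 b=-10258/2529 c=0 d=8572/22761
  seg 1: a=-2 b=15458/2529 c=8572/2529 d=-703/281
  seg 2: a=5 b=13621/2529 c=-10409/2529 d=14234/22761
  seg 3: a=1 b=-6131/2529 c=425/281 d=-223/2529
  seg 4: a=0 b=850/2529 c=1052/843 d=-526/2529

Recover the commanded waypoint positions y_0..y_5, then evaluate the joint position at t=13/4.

y_0 = S_0(0) = a_0 = 0
y_1 = S_1(0) = a_1 = -2
y_2 = S_2(0) = a_2 = 5
y_3 = S_3(0) = a_3 = 1
y_4 = S_4(0) = a_4 = 0
y_5 = S_4(2) = 4
t_q=13/4 is in segment 1 (τ=1/4); S_1(τ)=-16141/53952

y_0=0 y_1=-2 y_2=5 y_3=1 y_4=0 y_5=4
S(13/4) = -16141/53952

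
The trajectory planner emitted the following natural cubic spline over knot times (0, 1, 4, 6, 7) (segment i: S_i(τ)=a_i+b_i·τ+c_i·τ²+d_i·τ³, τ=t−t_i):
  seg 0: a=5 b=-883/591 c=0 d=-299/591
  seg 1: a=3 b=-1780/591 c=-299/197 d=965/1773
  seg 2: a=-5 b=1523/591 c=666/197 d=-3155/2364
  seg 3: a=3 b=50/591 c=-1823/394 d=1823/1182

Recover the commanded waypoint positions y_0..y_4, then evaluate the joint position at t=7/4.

y_0=5 y_1=3 y_2=-5 y_3=3 y_4=0
S(7/4) = 1475/12608

y_0 = S_0(0) = a_0 = 5
y_1 = S_1(0) = a_1 = 3
y_2 = S_2(0) = a_2 = -5
y_3 = S_3(0) = a_3 = 3
y_4 = S_3(1) = 0
t_q=7/4 is in segment 1 (τ=3/4); S_1(τ)=1475/12608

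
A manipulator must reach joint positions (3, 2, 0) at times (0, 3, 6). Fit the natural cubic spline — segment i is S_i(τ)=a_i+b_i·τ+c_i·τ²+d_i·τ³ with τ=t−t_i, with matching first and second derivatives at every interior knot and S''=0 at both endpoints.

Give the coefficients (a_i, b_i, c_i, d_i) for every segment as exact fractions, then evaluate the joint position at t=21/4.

Δ: Δ0=-1/3, Δ1=-2/3
row 1: diag=12, rhs=-2; c'=1/4, d'=-1/6
back: M1=-1/6
M: M0=0, M1=-1/6, M2=0
seg 0: a=3, c=M0/2=0, d=(M1−M0)/(6·3)=-1/108, b=Δ0−h0·(2M0+M1)/6=-1/4
seg 1: a=2, c=M1/2=-1/12, d=(M2−M1)/(6·3)=1/108, b=Δ1−h1·(2M1+M2)/6=-1/2
t_q=21/4 → seg 1, τ=9/4; S=2+-1/2·τ+-1/12·τ²+1/108·τ³=143/256

  seg 0: a=3 b=-1/4 c=0 d=-1/108
  seg 1: a=2 b=-1/2 c=-1/12 d=1/108
S(21/4) = 143/256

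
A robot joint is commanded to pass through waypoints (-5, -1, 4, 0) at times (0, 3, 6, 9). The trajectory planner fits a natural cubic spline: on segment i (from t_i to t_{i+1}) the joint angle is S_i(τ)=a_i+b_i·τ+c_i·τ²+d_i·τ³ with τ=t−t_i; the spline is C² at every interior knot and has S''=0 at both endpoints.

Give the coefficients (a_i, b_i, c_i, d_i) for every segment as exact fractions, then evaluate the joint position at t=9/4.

Δ: Δ0=4/3, Δ1=5/3, Δ2=-4/3
row 1: diag=12, rhs=2; c'=1/4, d'=1/6
row 2: denom=12−3·1/4=45/4; d'=(-18−3·1/6)/(45/4)=-74/45
back: M2=-74/45
back: M1=1/6−1/4·-74/45=26/45
M: M0=0, M1=26/45, M2=-74/45, M3=0
seg 0: a=-5, c=M0/2=0, d=(M1−M0)/(6·3)=13/405, b=Δ0−h0·(2M0+M1)/6=47/45
seg 1: a=-1, c=M1/2=13/45, d=(M2−M1)/(6·3)=-10/81, b=Δ1−h1·(2M1+M2)/6=86/45
seg 2: a=4, c=M2/2=-37/45, d=(M3−M2)/(6·3)=37/405, b=Δ2−h2·(2M2+M3)/6=14/45
t_q=9/4 → seg 0, τ=9/4; S=-5+47/45·τ+0·τ²+13/405·τ³=-731/320

  seg 0: a=-5 b=47/45 c=0 d=13/405
  seg 1: a=-1 b=86/45 c=13/45 d=-10/81
  seg 2: a=4 b=14/45 c=-37/45 d=37/405
S(9/4) = -731/320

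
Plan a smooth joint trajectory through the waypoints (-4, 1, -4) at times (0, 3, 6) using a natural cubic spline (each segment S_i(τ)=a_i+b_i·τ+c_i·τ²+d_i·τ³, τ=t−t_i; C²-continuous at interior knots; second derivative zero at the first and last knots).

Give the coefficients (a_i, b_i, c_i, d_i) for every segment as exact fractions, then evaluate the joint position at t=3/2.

  seg 0: a=-4 b=5/2 c=0 d=-5/54
  seg 1: a=1 b=0 c=-5/6 d=5/54
S(3/2) = -9/16

Δ: Δ0=5/3, Δ1=-5/3
row 1: diag=12, rhs=-20; c'=1/4, d'=-5/3
back: M1=-5/3
M: M0=0, M1=-5/3, M2=0
seg 0: a=-4, c=M0/2=0, d=(M1−M0)/(6·3)=-5/54, b=Δ0−h0·(2M0+M1)/6=5/2
seg 1: a=1, c=M1/2=-5/6, d=(M2−M1)/(6·3)=5/54, b=Δ1−h1·(2M1+M2)/6=0
t_q=3/2 → seg 0, τ=3/2; S=-4+5/2·τ+0·τ²+-5/54·τ³=-9/16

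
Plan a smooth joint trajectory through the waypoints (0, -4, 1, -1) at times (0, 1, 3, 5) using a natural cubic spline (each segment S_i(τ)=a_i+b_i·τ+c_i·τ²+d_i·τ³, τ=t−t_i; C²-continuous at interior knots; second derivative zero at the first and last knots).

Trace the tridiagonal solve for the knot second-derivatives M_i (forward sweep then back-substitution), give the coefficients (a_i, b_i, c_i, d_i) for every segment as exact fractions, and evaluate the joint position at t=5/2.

Δ: Δ0=-4, Δ1=5/2, Δ2=-1
row 1: diag=6, rhs=39; c'=1/3, d'=13/2
row 2: denom=8−2·1/3=22/3; d'=(-21−2·13/2)/(22/3)=-51/11
back: M2=-51/11
back: M1=13/2−1/3·-51/11=177/22
M: M0=0, M1=177/22, M2=-51/11, M3=0
seg 0: a=0, c=M0/2=0, d=(M1−M0)/(6·1)=59/44, b=Δ0−h0·(2M0+M1)/6=-235/44
seg 1: a=-4, c=M1/2=177/44, d=(M2−M1)/(6·2)=-93/88, b=Δ1−h1·(2M1+M2)/6=-29/22
seg 2: a=1, c=M2/2=-51/22, d=(M3−M2)/(6·2)=17/44, b=Δ2−h2·(2M2+M3)/6=23/11
t_q=5/2 → seg 1, τ=3/2; S=-4+-29/22·τ+177/44·τ²+-93/88·τ³=-347/704

  seg 0: a=0 b=-235/44 c=0 d=59/44
  seg 1: a=-4 b=-29/22 c=177/44 d=-93/88
  seg 2: a=1 b=23/11 c=-51/22 d=17/44
S(5/2) = -347/704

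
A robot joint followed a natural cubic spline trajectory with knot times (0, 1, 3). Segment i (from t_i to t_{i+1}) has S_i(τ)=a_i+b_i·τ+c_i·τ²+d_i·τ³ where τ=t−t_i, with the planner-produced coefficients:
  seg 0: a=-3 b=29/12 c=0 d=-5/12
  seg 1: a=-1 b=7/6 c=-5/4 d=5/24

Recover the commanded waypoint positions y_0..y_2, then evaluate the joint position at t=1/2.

y_0=-3 y_1=-1 y_2=-2
S(1/2) = -59/32

y_0 = S_0(0) = a_0 = -3
y_1 = S_1(0) = a_1 = -1
y_2 = S_1(2) = -2
t_q=1/2 is in segment 0 (τ=1/2); S_0(τ)=-59/32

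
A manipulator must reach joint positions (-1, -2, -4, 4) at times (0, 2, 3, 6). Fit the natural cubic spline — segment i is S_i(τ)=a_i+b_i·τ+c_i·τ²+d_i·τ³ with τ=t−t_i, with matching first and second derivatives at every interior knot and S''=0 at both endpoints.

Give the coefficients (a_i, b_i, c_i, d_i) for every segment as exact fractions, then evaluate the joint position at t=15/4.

  seg 0: a=-1 b=59/282 c=0 d=-25/141
  seg 1: a=-2 b=-541/282 c=-50/47 d=277/282
  seg 2: a=-4 b=-155/141 c=177/94 d=-59/282
S(15/4) = -23183/6016

Δ: Δ0=-1/2, Δ1=-2, Δ2=8/3
row 1: diag=6, rhs=-9; c'=1/6, d'=-3/2
row 2: denom=8−1·1/6=47/6; d'=(28−1·-3/2)/(47/6)=177/47
back: M2=177/47
back: M1=-3/2−1/6·177/47=-100/47
M: M0=0, M1=-100/47, M2=177/47, M3=0
seg 0: a=-1, c=M0/2=0, d=(M1−M0)/(6·2)=-25/141, b=Δ0−h0·(2M0+M1)/6=59/282
seg 1: a=-2, c=M1/2=-50/47, d=(M2−M1)/(6·1)=277/282, b=Δ1−h1·(2M1+M2)/6=-541/282
seg 2: a=-4, c=M2/2=177/94, d=(M3−M2)/(6·3)=-59/282, b=Δ2−h2·(2M2+M3)/6=-155/141
t_q=15/4 → seg 2, τ=3/4; S=-4+-155/141·τ+177/94·τ²+-59/282·τ³=-23183/6016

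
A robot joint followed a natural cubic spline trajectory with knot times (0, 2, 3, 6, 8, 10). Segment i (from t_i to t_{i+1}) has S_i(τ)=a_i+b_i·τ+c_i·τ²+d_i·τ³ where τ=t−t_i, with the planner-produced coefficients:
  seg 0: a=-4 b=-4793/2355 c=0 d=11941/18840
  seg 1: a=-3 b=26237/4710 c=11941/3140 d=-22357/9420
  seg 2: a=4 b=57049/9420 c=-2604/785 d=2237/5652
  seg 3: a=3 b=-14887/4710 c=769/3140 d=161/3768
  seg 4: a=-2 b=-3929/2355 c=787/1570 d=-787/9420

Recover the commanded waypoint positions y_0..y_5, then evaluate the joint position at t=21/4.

y_0=-4 y_1=-3 y_2=4 y_3=3 y_4=-2 y_5=-4
S(21/4) = 1073393/200960

y_0 = S_0(0) = a_0 = -4
y_1 = S_1(0) = a_1 = -3
y_2 = S_2(0) = a_2 = 4
y_3 = S_3(0) = a_3 = 3
y_4 = S_4(0) = a_4 = -2
y_5 = S_4(2) = -4
t_q=21/4 is in segment 2 (τ=9/4); S_2(τ)=1073393/200960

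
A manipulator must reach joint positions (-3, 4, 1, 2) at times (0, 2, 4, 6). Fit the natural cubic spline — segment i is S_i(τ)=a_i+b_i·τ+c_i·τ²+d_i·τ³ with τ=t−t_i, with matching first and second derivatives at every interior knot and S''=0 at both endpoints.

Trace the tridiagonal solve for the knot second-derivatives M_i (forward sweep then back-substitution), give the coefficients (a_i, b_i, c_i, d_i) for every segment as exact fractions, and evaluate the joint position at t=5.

  seg 0: a=-3 b=149/30 c=0 d=-11/30
  seg 1: a=4 b=17/30 c=-11/5 d=7/12
  seg 2: a=1 b=-37/30 c=13/10 d=-13/60
S(5) = 17/20

Δ: Δ0=7/2, Δ1=-3/2, Δ2=1/2
row 1: diag=8, rhs=-30; c'=1/4, d'=-15/4
row 2: denom=8−2·1/4=15/2; d'=(12−2·-15/4)/(15/2)=13/5
back: M2=13/5
back: M1=-15/4−1/4·13/5=-22/5
M: M0=0, M1=-22/5, M2=13/5, M3=0
seg 0: a=-3, c=M0/2=0, d=(M1−M0)/(6·2)=-11/30, b=Δ0−h0·(2M0+M1)/6=149/30
seg 1: a=4, c=M1/2=-11/5, d=(M2−M1)/(6·2)=7/12, b=Δ1−h1·(2M1+M2)/6=17/30
seg 2: a=1, c=M2/2=13/10, d=(M3−M2)/(6·2)=-13/60, b=Δ2−h2·(2M2+M3)/6=-37/30
t_q=5 → seg 2, τ=1; S=1+-37/30·τ+13/10·τ²+-13/60·τ³=17/20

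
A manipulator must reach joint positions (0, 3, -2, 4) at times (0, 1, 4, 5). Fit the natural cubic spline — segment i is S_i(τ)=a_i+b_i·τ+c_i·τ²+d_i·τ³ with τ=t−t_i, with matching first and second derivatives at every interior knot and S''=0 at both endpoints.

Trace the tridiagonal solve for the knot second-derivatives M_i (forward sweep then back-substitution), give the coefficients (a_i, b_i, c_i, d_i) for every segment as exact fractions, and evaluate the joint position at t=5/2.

  seg 0: a=0 b=676/165 c=0 d=-181/165
  seg 1: a=3 b=133/165 c=-181/55 d=37/45
  seg 2: a=-2 b=538/165 c=226/55 d=-226/165
S(5/2) = -37/88

Δ: Δ0=3, Δ1=-5/3, Δ2=6
row 1: diag=8, rhs=-28; c'=3/8, d'=-7/2
row 2: denom=8−3·3/8=55/8; d'=(46−3·-7/2)/(55/8)=452/55
back: M2=452/55
back: M1=-7/2−3/8·452/55=-362/55
M: M0=0, M1=-362/55, M2=452/55, M3=0
seg 0: a=0, c=M0/2=0, d=(M1−M0)/(6·1)=-181/165, b=Δ0−h0·(2M0+M1)/6=676/165
seg 1: a=3, c=M1/2=-181/55, d=(M2−M1)/(6·3)=37/45, b=Δ1−h1·(2M1+M2)/6=133/165
seg 2: a=-2, c=M2/2=226/55, d=(M3−M2)/(6·1)=-226/165, b=Δ2−h2·(2M2+M3)/6=538/165
t_q=5/2 → seg 1, τ=3/2; S=3+133/165·τ+-181/55·τ²+37/45·τ³=-37/88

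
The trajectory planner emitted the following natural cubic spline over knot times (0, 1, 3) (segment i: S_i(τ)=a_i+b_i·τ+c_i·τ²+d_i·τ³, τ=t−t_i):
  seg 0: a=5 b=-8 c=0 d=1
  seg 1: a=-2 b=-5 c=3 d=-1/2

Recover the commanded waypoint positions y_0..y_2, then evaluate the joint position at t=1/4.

y_0 = S_0(0) = a_0 = 5
y_1 = S_1(0) = a_1 = -2
y_2 = S_1(2) = -4
t_q=1/4 is in segment 0 (τ=1/4); S_0(τ)=193/64

y_0=5 y_1=-2 y_2=-4
S(1/4) = 193/64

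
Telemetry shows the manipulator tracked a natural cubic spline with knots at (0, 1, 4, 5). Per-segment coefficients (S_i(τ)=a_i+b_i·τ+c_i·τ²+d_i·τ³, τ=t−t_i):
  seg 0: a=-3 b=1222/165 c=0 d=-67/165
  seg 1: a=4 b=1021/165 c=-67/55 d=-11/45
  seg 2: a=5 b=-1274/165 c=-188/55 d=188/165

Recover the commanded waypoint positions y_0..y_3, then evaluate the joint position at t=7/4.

y_0=-3 y_1=4 y_2=5 y_3=-5
S(7/4) = 27641/3520

y_0 = S_0(0) = a_0 = -3
y_1 = S_1(0) = a_1 = 4
y_2 = S_2(0) = a_2 = 5
y_3 = S_2(1) = -5
t_q=7/4 is in segment 1 (τ=3/4); S_1(τ)=27641/3520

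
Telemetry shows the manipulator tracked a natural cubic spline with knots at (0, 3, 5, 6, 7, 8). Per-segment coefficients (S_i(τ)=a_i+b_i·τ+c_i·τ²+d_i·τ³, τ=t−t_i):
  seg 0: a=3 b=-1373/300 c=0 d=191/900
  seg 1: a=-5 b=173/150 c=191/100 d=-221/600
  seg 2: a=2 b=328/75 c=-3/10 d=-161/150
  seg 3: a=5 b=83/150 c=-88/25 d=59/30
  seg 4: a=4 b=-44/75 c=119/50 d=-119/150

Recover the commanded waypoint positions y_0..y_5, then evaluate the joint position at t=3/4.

y_0 = S_0(0) = a_0 = 3
y_1 = S_1(0) = a_1 = -5
y_2 = S_2(0) = a_2 = 2
y_3 = S_3(0) = a_3 = 5
y_4 = S_4(0) = a_4 = 4
y_5 = S_4(1) = 5
t_q=3/4 is in segment 0 (τ=3/4); S_0(τ)=-439/1280

y_0=3 y_1=-5 y_2=2 y_3=5 y_4=4 y_5=5
S(3/4) = -439/1280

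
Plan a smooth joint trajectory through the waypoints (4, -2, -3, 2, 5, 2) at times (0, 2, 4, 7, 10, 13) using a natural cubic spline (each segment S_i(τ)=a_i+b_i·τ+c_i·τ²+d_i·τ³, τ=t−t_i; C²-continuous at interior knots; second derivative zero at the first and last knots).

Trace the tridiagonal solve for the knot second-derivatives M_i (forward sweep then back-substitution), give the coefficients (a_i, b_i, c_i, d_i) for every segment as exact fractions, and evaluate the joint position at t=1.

  seg 0: a=4 b=-2767/783 c=0 d=209/1566
  seg 1: a=-2 b=-1513/783 c=209/261 d=-265/6264
  seg 2: a=-3 b=1195/1566 c=571/1044 d=-2309/28188
  seg 3: a=2 b=5741/3132 c=-149/783 d=-821/28188
  seg 4: a=5 b=-149/1566 c=-1417/3132 d=1417/28188
S(1) = 313/522

Δ: Δ0=-3, Δ1=-1/2, Δ2=5/3, Δ3=1, Δ4=-1
row 1: diag=8, rhs=15; c'=1/4, d'=15/8
row 2: denom=10−2·1/4=19/2; d'=(13−2·15/8)/(19/2)=37/38
row 3: denom=12−3·6/19=210/19; d'=(-4−3·37/38)/(210/19)=-263/420
row 4: denom=12−3·19/70=783/70; d'=(-12−3·-263/420)/(783/70)=-1417/1566
back: M4=-1417/1566
back: M3=-263/420−19/70·-1417/1566=-298/783
back: M2=37/38−6/19·-298/783=571/522
back: M1=15/8−1/4·571/522=418/261
M: M0=0, M1=418/261, M2=571/522, M3=-298/783, M4=-1417/1566, M5=0
seg 0: a=4, c=M0/2=0, d=(M1−M0)/(6·2)=209/1566, b=Δ0−h0·(2M0+M1)/6=-2767/783
seg 1: a=-2, c=M1/2=209/261, d=(M2−M1)/(6·2)=-265/6264, b=Δ1−h1·(2M1+M2)/6=-1513/783
seg 2: a=-3, c=M2/2=571/1044, d=(M3−M2)/(6·3)=-2309/28188, b=Δ2−h2·(2M2+M3)/6=1195/1566
seg 3: a=2, c=M3/2=-149/783, d=(M4−M3)/(6·3)=-821/28188, b=Δ3−h3·(2M3+M4)/6=5741/3132
seg 4: a=5, c=M4/2=-1417/3132, d=(M5−M4)/(6·3)=1417/28188, b=Δ4−h4·(2M4+M5)/6=-149/1566
t_q=1 → seg 0, τ=1; S=4+-2767/783·τ+0·τ²+209/1566·τ³=313/522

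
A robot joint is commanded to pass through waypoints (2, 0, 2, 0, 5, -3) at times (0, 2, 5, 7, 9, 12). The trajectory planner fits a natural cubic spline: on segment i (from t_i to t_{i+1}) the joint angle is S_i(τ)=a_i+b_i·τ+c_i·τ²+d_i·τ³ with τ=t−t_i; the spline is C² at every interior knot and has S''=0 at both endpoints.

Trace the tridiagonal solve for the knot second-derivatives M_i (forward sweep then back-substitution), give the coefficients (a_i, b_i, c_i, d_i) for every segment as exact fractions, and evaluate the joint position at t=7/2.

  seg 0: a=2 b=-2555/1629 c=0 d=463/3258
  seg 1: a=0 b=223/1629 c=463/543 d=-3304/14661
  seg 2: a=2 b=-1355/1629 c=-1915/1629 d=889/1629
  seg 3: a=0 b=551/543 c=3419/1629 d=-8837/13032
  seg 4: a=5 b=4147/3258 c=-12835/6516 d=12835/58644
S(7/2) = 987/724

Δ: Δ0=-1, Δ1=2/3, Δ2=-1, Δ3=5/2, Δ4=-8/3
row 1: diag=10, rhs=10; c'=3/10, d'=1
row 2: denom=10−3·3/10=91/10; d'=(-10−3·1)/(91/10)=-10/7
row 3: denom=8−2·20/91=688/91; d'=(21−2·-10/7)/(688/91)=2171/688
row 4: denom=10−2·91/344=1629/172; d'=(-31−2·2171/688)/(1629/172)=-12835/3258
back: M4=-12835/3258
back: M3=2171/688−91/344·-12835/3258=6838/1629
back: M2=-10/7−20/91·6838/1629=-3830/1629
back: M1=1−3/10·-3830/1629=926/543
M: M0=0, M1=926/543, M2=-3830/1629, M3=6838/1629, M4=-12835/3258, M5=0
seg 0: a=2, c=M0/2=0, d=(M1−M0)/(6·2)=463/3258, b=Δ0−h0·(2M0+M1)/6=-2555/1629
seg 1: a=0, c=M1/2=463/543, d=(M2−M1)/(6·3)=-3304/14661, b=Δ1−h1·(2M1+M2)/6=223/1629
seg 2: a=2, c=M2/2=-1915/1629, d=(M3−M2)/(6·2)=889/1629, b=Δ2−h2·(2M2+M3)/6=-1355/1629
seg 3: a=0, c=M3/2=3419/1629, d=(M4−M3)/(6·2)=-8837/13032, b=Δ3−h3·(2M3+M4)/6=551/543
seg 4: a=5, c=M4/2=-12835/6516, d=(M5−M4)/(6·3)=12835/58644, b=Δ4−h4·(2M4+M5)/6=4147/3258
t_q=7/2 → seg 1, τ=3/2; S=0+223/1629·τ+463/543·τ²+-3304/14661·τ³=987/724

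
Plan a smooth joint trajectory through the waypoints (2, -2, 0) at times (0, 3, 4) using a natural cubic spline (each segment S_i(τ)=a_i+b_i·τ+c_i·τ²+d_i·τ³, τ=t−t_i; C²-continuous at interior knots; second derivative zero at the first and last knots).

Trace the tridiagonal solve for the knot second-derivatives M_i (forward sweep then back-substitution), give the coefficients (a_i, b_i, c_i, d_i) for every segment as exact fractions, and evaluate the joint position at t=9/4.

  seg 0: a=2 b=-31/12 c=0 d=5/36
  seg 1: a=-2 b=7/6 c=5/4 d=-5/12
S(9/4) = -571/256

Δ: Δ0=-4/3, Δ1=2
row 1: diag=8, rhs=20; c'=1/8, d'=5/2
back: M1=5/2
M: M0=0, M1=5/2, M2=0
seg 0: a=2, c=M0/2=0, d=(M1−M0)/(6·3)=5/36, b=Δ0−h0·(2M0+M1)/6=-31/12
seg 1: a=-2, c=M1/2=5/4, d=(M2−M1)/(6·1)=-5/12, b=Δ1−h1·(2M1+M2)/6=7/6
t_q=9/4 → seg 0, τ=9/4; S=2+-31/12·τ+0·τ²+5/36·τ³=-571/256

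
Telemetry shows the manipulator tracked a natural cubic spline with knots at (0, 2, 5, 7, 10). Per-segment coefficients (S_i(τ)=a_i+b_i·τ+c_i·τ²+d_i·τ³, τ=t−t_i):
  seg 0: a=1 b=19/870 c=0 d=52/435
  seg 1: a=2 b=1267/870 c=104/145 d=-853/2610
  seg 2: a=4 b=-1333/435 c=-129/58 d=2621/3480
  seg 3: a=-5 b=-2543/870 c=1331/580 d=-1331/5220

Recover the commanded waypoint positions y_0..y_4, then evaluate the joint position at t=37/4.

y_0 = S_0(0) = a_0 = 1
y_1 = S_1(0) = a_1 = 2
y_2 = S_2(0) = a_2 = 4
y_3 = S_3(0) = a_3 = -5
y_4 = S_3(3) = 0
t_q=37/4 is in segment 3 (τ=9/4); S_3(τ)=-21259/7424

y_0=1 y_1=2 y_2=4 y_3=-5 y_4=0
S(37/4) = -21259/7424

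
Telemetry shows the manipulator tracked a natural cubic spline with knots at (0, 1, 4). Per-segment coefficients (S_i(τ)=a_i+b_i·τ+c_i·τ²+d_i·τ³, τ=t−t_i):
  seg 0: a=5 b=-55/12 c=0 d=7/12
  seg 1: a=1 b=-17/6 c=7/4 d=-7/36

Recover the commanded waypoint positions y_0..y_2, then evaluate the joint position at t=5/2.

y_0=5 y_1=1 y_2=3
S(5/2) = 1/32

y_0 = S_0(0) = a_0 = 5
y_1 = S_1(0) = a_1 = 1
y_2 = S_1(3) = 3
t_q=5/2 is in segment 1 (τ=3/2); S_1(τ)=1/32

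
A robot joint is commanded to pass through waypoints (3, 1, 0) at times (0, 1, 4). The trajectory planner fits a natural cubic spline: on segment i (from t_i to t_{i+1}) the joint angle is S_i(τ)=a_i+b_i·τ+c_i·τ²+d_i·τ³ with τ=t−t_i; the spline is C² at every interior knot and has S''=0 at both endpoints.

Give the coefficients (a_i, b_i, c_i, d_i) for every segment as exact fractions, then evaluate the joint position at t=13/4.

Δ: Δ0=-2, Δ1=-1/3
row 1: diag=8, rhs=10; c'=3/8, d'=5/4
back: M1=5/4
M: M0=0, M1=5/4, M2=0
seg 0: a=3, c=M0/2=0, d=(M1−M0)/(6·1)=5/24, b=Δ0−h0·(2M0+M1)/6=-53/24
seg 1: a=1, c=M1/2=5/8, d=(M2−M1)/(6·3)=-5/72, b=Δ1−h1·(2M1+M2)/6=-19/12
t_q=13/4 → seg 1, τ=9/4; S=1+-19/12·τ+5/8·τ²+-5/72·τ³=-97/512

  seg 0: a=3 b=-53/24 c=0 d=5/24
  seg 1: a=1 b=-19/12 c=5/8 d=-5/72
S(13/4) = -97/512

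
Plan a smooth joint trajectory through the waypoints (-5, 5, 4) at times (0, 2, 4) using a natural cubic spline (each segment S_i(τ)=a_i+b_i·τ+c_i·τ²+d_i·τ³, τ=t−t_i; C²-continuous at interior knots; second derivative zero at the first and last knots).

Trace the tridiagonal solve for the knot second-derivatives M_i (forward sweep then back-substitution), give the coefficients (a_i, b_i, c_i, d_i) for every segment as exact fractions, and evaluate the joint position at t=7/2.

Δ: Δ0=5, Δ1=-1/2
row 1: diag=8, rhs=-33; c'=1/4, d'=-33/8
back: M1=-33/8
M: M0=0, M1=-33/8, M2=0
seg 0: a=-5, c=M0/2=0, d=(M1−M0)/(6·2)=-11/32, b=Δ0−h0·(2M0+M1)/6=51/8
seg 1: a=5, c=M1/2=-33/16, d=(M2−M1)/(6·2)=11/32, b=Δ1−h1·(2M1+M2)/6=9/4
t_q=7/2 → seg 1, τ=3/2; S=5+9/4·τ+-33/16·τ²+11/32·τ³=1253/256

  seg 0: a=-5 b=51/8 c=0 d=-11/32
  seg 1: a=5 b=9/4 c=-33/16 d=11/32
S(7/2) = 1253/256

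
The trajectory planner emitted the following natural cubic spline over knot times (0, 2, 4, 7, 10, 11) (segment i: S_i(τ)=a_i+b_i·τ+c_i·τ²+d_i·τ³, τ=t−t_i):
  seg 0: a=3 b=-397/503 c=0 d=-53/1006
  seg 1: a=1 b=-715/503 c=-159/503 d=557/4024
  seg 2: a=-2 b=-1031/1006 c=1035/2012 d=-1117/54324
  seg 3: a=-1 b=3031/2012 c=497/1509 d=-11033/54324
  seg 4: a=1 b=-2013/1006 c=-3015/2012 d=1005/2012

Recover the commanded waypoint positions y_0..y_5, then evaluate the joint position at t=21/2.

y_0 = S_0(0) = a_0 = 3
y_1 = S_1(0) = a_1 = 1
y_2 = S_2(0) = a_2 = -2
y_3 = S_3(0) = a_3 = -1
y_4 = S_4(0) = a_4 = 1
y_5 = S_4(1) = -2
t_q=21/2 is in segment 4 (τ=1/2); S_4(τ)=-5033/16096

y_0=3 y_1=1 y_2=-2 y_3=-1 y_4=1 y_5=-2
S(21/2) = -5033/16096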